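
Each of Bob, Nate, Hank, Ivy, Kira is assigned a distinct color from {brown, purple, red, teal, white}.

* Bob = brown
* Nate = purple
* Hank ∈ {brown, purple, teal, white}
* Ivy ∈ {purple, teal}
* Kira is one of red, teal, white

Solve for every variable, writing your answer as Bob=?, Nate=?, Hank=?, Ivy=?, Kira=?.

Bob=brown, Nate=purple, Hank=white, Ivy=teal, Kira=red

Bob must be brown (only option left). Eliminate brown elsewhere: Hank.
That leaves Nate = purple. Strike purple from Hank, Ivy.
Ivy has just one choice, so Ivy = teal. Eliminate teal elsewhere: Hank, Kira.
Hank's domain is down to {white}, so Hank = white. So Kira can't be white.
Kira must be red (only option left).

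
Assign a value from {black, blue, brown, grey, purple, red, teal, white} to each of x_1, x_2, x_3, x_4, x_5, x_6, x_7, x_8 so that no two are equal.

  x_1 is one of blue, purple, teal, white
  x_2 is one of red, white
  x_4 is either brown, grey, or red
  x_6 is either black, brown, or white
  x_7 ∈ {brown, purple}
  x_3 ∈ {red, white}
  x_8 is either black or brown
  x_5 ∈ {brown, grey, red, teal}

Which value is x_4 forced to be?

The 8 variables draw from only 8 values {black, blue, brown, grey, purple, red, teal, white}, so each is used; only x_1 can be blue, hence x_1 = blue.
The 7 still-open variables draw from only 7 values {black, brown, grey, purple, red, teal, white}, so each is used; only x_7 can be purple, hence x_7 = purple.
The 6 still-open variables together cover exactly {black, brown, grey, red, teal, white} — 6 values for 6 variables — and teal appears only in x_5's list, so x_5 = teal.
Among the 5 still-open variables, grey fits only x_4 (and all 5 values in {black, brown, grey, red, white} must be used), so x_4 = grey.

grey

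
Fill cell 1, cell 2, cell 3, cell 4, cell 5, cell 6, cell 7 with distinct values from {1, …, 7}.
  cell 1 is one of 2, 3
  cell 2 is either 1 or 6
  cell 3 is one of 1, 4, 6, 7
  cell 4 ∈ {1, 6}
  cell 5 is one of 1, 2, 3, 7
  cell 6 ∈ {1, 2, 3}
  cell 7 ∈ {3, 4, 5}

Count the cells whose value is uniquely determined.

3

The 7 variables together cover exactly {1, 2, 3, 4, 5, 6, 7} — 7 values for 7 variables — and 5 appears only in cell 7's list, so cell 7 = 5.
The 6 still-open variables draw from only 6 values {1, 2, 3, 4, 6, 7}, so each is used; only cell 3 can be 4, hence cell 3 = 4.
The 5 still-open variables draw from only 5 values {1, 2, 3, 6, 7}, so each is used; only cell 5 can be 7, hence cell 5 = 7.
cell 2 and cell 4 share exactly the 2 values {1, 6}; by pigeonhole those values go to them, so strike 1, 6 from cell 6.
Determined: cell 3=4, cell 5=7, cell 7=5. The other cells each still have more than one consistent value. That makes 3.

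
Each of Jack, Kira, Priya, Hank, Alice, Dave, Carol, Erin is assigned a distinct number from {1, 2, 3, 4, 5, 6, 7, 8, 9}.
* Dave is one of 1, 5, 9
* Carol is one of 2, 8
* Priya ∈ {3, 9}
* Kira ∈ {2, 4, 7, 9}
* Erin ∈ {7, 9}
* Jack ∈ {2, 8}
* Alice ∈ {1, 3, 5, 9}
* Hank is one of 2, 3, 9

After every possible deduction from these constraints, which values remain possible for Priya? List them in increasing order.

Among the 8 variables, 4 fits only Kira (and all 8 values in {1, 2, 3, 4, 5, 7, 8, 9} must be used), so Kira = 4.
Among the 7 still-open variables, 7 fits only Erin (and all 7 values in {1, 2, 3, 5, 7, 8, 9} must be used), so Erin = 7.
Jack and Carol between them cover only {2, 8} — a naked pair. Remove those values from Hank.
The 2 variables Priya and Hank are confined to {3, 9}, which locks those values in; drop them from Alice, Dave.
No further eliminations apply; Priya can still be any of 3, 9.

3, 9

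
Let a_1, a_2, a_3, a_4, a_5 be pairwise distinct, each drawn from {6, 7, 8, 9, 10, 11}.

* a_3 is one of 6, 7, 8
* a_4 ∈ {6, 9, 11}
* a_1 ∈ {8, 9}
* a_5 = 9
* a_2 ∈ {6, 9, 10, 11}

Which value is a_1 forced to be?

a_5's domain is down to {9}, so a_5 = 9. Remove 9 from a_1, a_2, a_4.
So a_1 = 8.

8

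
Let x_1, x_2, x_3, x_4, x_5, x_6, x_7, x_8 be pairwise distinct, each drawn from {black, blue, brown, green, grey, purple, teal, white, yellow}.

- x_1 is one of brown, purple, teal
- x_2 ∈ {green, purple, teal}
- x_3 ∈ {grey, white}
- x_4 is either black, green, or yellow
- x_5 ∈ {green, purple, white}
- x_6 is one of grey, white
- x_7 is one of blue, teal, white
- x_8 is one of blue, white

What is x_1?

The 2 variables x_3 and x_6 are confined to {grey, white}, which locks those values in; drop them from x_5, x_7, x_8.
x_8 has just one choice, so x_8 = blue. Eliminate blue elsewhere: x_7.
x_7 must be teal (only option left). So x_1, x_2 can't be teal.
x_2 and x_5 between them cover only {green, purple} — a naked pair. Remove those values from x_1, x_4.
So x_1 = brown.

brown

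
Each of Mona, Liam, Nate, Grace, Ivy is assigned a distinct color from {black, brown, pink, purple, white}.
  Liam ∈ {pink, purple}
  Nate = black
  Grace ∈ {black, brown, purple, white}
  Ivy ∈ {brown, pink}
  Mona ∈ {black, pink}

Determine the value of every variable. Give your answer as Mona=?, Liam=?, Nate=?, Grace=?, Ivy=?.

Mona=pink, Liam=purple, Nate=black, Grace=white, Ivy=brown

Nate must be black (only option left). Eliminate black elsewhere: Mona, Grace.
That leaves Mona = pink. Remove pink from Liam, Ivy.
Liam must be purple (only option left). Remove purple from Grace.
Ivy's domain is down to {brown}, so Ivy = brown. Remove brown from Grace.
Grace's domain is down to {white}, so Grace = white.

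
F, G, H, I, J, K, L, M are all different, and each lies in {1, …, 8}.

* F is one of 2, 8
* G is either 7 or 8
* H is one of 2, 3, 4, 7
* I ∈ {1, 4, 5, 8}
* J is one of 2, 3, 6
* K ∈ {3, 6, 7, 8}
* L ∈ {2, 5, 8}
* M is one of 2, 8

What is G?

Among the 8 variables, 1 fits only I (and all 8 values in {1, 2, 3, 4, 5, 6, 7, 8} must be used), so I = 1.
The 7 still-open variables together cover exactly {2, 3, 4, 5, 6, 7, 8} — 7 values for 7 variables — and 4 appears only in H's list, so H = 4.
The 6 still-open variables together cover exactly {2, 3, 5, 6, 7, 8} — 6 values for 6 variables — and 5 appears only in L's list, so L = 5.
The 2 variables F and M are confined to {2, 8}, which locks those values in; drop them from G, J, K.
So G = 7.

7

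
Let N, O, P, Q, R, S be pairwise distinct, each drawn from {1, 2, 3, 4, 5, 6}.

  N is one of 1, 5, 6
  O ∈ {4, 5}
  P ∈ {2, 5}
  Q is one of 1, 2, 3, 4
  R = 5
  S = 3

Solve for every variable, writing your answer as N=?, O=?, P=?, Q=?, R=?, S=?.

N=6, O=4, P=2, Q=1, R=5, S=3

R's domain is down to {5}, so R = 5. So N, O, P can't be 5.
S's domain is down to {3}, so S = 3. Remove 3 from Q.
O's domain is down to {4}, so O = 4. Remove 4 from Q.
That leaves P = 2. Remove 2 from Q.
Q must be 1 (only option left). So N can't be 1.
N must be 6 (only option left).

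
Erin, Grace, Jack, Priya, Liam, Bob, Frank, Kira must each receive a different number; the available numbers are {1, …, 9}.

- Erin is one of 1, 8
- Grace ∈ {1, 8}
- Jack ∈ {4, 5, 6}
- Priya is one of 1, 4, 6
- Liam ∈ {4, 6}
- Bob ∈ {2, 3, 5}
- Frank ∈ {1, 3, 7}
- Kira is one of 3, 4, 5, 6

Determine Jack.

The 8 variables together cover exactly {1, 2, 3, 4, 5, 6, 7, 8} — 8 values for 8 variables — and 2 appears only in Bob's list, so Bob = 2.
The 7 still-open variables draw from only 7 values {1, 3, 4, 5, 6, 7, 8}, so each is used; only Frank can be 7, hence Frank = 7.
The 6 still-open variables draw from only 6 values {1, 3, 4, 5, 6, 8}, so each is used; only Kira can be 3, hence Kira = 3.
Among the 5 still-open variables, 5 fits only Jack (and all 5 values in {1, 4, 5, 6, 8} must be used), so Jack = 5.

5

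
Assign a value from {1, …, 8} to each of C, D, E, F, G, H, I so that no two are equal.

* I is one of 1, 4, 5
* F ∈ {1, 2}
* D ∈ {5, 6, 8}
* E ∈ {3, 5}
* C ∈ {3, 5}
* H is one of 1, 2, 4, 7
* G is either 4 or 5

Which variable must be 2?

The 2 variables C and E are confined to {3, 5}, which locks those values in; drop them from D, G, I.
G's domain is down to {4}, so G = 4. Strike 4 from H, I.
I's domain is down to {1}, so I = 1. So F, H can't be 1.
So 2 goes to F.

F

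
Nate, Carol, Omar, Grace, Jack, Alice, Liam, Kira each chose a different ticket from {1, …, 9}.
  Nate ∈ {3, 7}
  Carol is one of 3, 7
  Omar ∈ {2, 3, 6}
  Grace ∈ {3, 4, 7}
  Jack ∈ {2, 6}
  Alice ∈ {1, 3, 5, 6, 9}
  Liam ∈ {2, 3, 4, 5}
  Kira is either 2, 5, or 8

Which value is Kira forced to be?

8

Nate and Carol between them cover only {3, 7} — a naked pair. Remove those values from Omar, Grace, Alice, Liam.
Grace has just one choice, so Grace = 4. So Liam can't be 4.
The 2 variables Omar and Jack are confined to {2, 6}, which locks those values in; drop them from Alice, Liam, Kira.
Liam must be 5 (only option left). Remove 5 from Alice, Kira.
So Kira = 8.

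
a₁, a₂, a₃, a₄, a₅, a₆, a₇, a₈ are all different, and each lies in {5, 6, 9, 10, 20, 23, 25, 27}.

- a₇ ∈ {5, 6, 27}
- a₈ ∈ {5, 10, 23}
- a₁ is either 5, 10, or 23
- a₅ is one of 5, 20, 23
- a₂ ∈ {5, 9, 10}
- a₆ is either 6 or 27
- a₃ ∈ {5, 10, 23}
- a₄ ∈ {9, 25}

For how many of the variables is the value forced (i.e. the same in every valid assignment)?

The 8 variables draw from only 8 values {5, 6, 9, 10, 20, 23, 25, 27}, so each is used; only a₅ can be 20, hence a₅ = 20.
Among the 7 still-open variables, 25 fits only a₄ (and all 7 values in {5, 6, 9, 10, 23, 25, 27} must be used), so a₄ = 25.
The 6 still-open variables together cover exactly {5, 6, 9, 10, 23, 27} — 6 values for 6 variables — and 9 appears only in a₂'s list, so a₂ = 9.
The 3 variables a₁, a₃, a₈ are confined to {5, 10, 23}, which locks those values in; drop them from a₇.
Determined: a₂=9, a₄=25, a₅=20. The other variables each still have more than one consistent value. That makes 3.

3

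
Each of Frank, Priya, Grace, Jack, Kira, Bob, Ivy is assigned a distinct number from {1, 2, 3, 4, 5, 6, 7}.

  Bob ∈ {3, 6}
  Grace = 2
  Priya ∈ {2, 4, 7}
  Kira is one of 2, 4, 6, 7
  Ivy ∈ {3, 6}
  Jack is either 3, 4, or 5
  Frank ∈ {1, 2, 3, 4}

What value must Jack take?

Grace has just one choice, so Grace = 2. Remove 2 from Frank, Priya, Kira.
The 6 still-open variables together cover exactly {1, 3, 4, 5, 6, 7} — 6 values for 6 variables — and 1 appears only in Frank's list, so Frank = 1.
The 5 still-open variables together cover exactly {3, 4, 5, 6, 7} — 5 values for 5 variables — and 5 appears only in Jack's list, so Jack = 5.

5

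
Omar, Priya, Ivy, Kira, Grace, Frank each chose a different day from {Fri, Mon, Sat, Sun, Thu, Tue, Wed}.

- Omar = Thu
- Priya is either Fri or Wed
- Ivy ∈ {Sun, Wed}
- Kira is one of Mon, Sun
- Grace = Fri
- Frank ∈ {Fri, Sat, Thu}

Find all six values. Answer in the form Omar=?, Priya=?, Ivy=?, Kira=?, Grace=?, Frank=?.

Omar has just one choice, so Omar = Thu. Strike Thu from Frank.
That leaves Grace = Fri. Remove Fri from Priya, Frank.
Frank must be Sat (only option left).
Priya's domain is down to {Wed}, so Priya = Wed. Strike Wed from Ivy.
That leaves Ivy = Sun. Strike Sun from Kira.
Kira must be Mon (only option left).

Omar=Thu, Priya=Wed, Ivy=Sun, Kira=Mon, Grace=Fri, Frank=Sat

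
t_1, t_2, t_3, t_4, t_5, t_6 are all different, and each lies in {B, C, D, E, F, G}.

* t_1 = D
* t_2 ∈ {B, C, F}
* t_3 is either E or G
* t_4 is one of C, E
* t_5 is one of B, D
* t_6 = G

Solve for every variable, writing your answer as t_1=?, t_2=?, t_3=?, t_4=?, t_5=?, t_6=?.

t_1=D, t_2=F, t_3=E, t_4=C, t_5=B, t_6=G

t_1 must be D (only option left). So t_5 can't be D.
t_5 has just one choice, so t_5 = B. So t_2 can't be B.
t_6 has just one choice, so t_6 = G. So t_3 can't be G.
t_3 must be E (only option left). Strike E from t_4.
That leaves t_4 = C. Remove C from t_2.
That leaves t_2 = F.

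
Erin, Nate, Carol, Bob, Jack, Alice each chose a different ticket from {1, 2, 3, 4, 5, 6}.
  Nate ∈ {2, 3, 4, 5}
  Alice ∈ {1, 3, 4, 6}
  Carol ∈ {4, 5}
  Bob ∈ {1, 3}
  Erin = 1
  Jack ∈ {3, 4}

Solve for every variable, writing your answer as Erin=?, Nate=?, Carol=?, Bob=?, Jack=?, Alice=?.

Erin=1, Nate=2, Carol=5, Bob=3, Jack=4, Alice=6

Erin must be 1 (only option left). Strike 1 from Bob, Alice.
Bob has just one choice, so Bob = 3. Eliminate 3 elsewhere: Nate, Jack, Alice.
That leaves Jack = 4. Remove 4 from Nate, Carol, Alice.
That leaves Alice = 6.
Carol must be 5 (only option left). Eliminate 5 elsewhere: Nate.
Nate's domain is down to {2}, so Nate = 2.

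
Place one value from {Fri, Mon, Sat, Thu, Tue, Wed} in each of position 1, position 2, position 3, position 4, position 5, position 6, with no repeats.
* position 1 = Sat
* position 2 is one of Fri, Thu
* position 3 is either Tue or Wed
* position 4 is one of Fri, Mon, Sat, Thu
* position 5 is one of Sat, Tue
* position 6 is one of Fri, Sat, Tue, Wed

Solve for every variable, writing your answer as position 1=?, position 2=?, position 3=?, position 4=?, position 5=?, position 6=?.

position 1=Sat, position 2=Thu, position 3=Wed, position 4=Mon, position 5=Tue, position 6=Fri

position 1's domain is down to {Sat}, so position 1 = Sat. Strike Sat from position 4, position 5, position 6.
position 5 has just one choice, so position 5 = Tue. Eliminate Tue elsewhere: position 3, position 6.
position 3 has just one choice, so position 3 = Wed. Eliminate Wed elsewhere: position 6.
position 6's domain is down to {Fri}, so position 6 = Fri. Remove Fri from position 2, position 4.
position 2 has just one choice, so position 2 = Thu. So position 4 can't be Thu.
That leaves position 4 = Mon.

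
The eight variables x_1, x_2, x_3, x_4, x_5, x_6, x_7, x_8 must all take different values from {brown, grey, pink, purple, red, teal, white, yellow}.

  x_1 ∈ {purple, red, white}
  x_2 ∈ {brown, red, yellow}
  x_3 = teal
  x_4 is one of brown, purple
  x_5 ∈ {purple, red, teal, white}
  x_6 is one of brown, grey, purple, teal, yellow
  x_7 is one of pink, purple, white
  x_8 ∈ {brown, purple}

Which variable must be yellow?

x_3's domain is down to {teal}, so x_3 = teal. Strike teal from x_5, x_6.
The 7 still-open variables together cover exactly {brown, grey, pink, purple, red, white, yellow} — 7 values for 7 variables — and grey appears only in x_6's list, so x_6 = grey.
Among the 6 still-open variables, pink fits only x_7 (and all 6 values in {brown, pink, purple, red, white, yellow} must be used), so x_7 = pink.
Among the 5 still-open variables, yellow fits only x_2 (and all 5 values in {brown, purple, red, white, yellow} must be used), so x_2 = yellow.

x_2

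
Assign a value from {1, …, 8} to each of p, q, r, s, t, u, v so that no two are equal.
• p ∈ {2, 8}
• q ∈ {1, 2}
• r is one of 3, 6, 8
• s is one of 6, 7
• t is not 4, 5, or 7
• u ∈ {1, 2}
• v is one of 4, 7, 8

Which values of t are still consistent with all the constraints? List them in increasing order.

Among the 7 variables, 4 fits only v (and all 7 values in {1, 2, 3, 4, 6, 7, 8} must be used), so v = 4.
The 6 still-open variables draw from only 6 values {1, 2, 3, 6, 7, 8}, so each is used; only s can be 7, hence s = 7.
The 2 variables q and u are confined to {1, 2}, which locks those values in; drop them from p, t.
p's domain is down to {8}, so p = 8. Strike 8 from r, t.
No further eliminations apply; t can still be any of 3, 6.

3, 6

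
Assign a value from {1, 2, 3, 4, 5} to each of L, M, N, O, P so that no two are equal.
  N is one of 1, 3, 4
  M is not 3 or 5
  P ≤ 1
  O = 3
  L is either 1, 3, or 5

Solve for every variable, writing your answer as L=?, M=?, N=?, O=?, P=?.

O has just one choice, so O = 3. So L, N can't be 3.
That leaves P = 1. So L, M, N can't be 1.
L must be 5 (only option left).
N's domain is down to {4}, so N = 4. So M can't be 4.
M must be 2 (only option left).

L=5, M=2, N=4, O=3, P=1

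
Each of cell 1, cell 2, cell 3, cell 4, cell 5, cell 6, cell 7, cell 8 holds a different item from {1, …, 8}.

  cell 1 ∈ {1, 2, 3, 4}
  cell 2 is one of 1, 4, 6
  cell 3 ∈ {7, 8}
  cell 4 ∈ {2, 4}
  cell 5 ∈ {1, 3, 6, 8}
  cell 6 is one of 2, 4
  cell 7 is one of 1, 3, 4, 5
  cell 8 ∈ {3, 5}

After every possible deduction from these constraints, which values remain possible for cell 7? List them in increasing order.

The 8 variables draw from only 8 values {1, 2, 3, 4, 5, 6, 7, 8}, so each is used; only cell 3 can be 7, hence cell 3 = 7.
The 7 still-open variables together cover exactly {1, 2, 3, 4, 5, 6, 8} — 7 values for 7 variables — and 8 appears only in cell 5's list, so cell 5 = 8.
The 6 still-open variables draw from only 6 values {1, 2, 3, 4, 5, 6}, so each is used; only cell 2 can be 6, hence cell 2 = 6.
cell 4 and cell 6 share exactly the 2 values {2, 4}; by pigeonhole those values go to them, so strike 2, 4 from cell 1, cell 7.
No further eliminations apply; cell 7 can still be any of 1, 3, 5.

1, 3, 5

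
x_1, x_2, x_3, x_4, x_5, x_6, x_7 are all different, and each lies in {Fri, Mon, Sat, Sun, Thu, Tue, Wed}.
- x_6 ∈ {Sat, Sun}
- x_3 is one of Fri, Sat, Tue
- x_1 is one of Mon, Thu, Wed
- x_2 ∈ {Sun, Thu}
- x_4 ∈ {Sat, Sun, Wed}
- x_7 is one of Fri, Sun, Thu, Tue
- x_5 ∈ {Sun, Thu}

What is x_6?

Sat

The 7 variables together cover exactly {Fri, Mon, Sat, Sun, Thu, Tue, Wed} — 7 values for 7 variables — and Mon appears only in x_1's list, so x_1 = Mon.
The 6 still-open variables draw from only 6 values {Fri, Sat, Sun, Thu, Tue, Wed}, so each is used; only x_4 can be Wed, hence x_4 = Wed.
x_2 and x_5 share exactly the 2 values {Sun, Thu}; by pigeonhole those values go to them, so strike Sun, Thu from x_6, x_7.
So x_6 = Sat.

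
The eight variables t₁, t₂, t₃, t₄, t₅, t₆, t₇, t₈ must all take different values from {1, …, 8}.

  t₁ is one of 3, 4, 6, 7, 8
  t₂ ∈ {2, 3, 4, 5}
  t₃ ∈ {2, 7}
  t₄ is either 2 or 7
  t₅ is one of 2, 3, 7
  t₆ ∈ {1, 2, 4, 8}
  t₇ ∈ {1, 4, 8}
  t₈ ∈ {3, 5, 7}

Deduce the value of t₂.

4

Among the 8 variables, 6 fits only t₁ (and all 8 values in {1, 2, 3, 4, 5, 6, 7, 8} must be used), so t₁ = 6.
t₃ and t₄ share exactly the 2 values {2, 7}; by pigeonhole those values go to them, so strike 2, 7 from t₂, t₅, t₆, t₈.
t₅ must be 3 (only option left). Remove 3 from t₂, t₈.
That leaves t₈ = 5. So t₂ can't be 5.
So t₂ = 4.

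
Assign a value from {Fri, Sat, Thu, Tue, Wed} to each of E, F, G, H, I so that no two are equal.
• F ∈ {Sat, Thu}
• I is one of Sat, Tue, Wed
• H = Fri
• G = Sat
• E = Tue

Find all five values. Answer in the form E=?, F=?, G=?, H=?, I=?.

E has just one choice, so E = Tue. Remove Tue from I.
G has just one choice, so G = Sat. Eliminate Sat elsewhere: F, I.
H has just one choice, so H = Fri.
I must be Wed (only option left).
F has just one choice, so F = Thu.

E=Tue, F=Thu, G=Sat, H=Fri, I=Wed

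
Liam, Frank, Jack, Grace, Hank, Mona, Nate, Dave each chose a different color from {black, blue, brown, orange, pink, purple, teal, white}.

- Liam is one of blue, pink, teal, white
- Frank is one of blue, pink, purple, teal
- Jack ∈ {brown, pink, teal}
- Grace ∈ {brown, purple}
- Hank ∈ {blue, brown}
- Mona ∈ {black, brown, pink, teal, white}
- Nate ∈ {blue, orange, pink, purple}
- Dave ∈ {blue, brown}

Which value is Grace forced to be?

purple

Among the 8 variables, black fits only Mona (and all 8 values in {black, blue, brown, orange, pink, purple, teal, white} must be used), so Mona = black.
Among the 7 still-open variables, orange fits only Nate (and all 7 values in {blue, brown, orange, pink, purple, teal, white} must be used), so Nate = orange.
The 6 still-open variables draw from only 6 values {blue, brown, pink, purple, teal, white}, so each is used; only Liam can be white, hence Liam = white.
The 2 variables Hank and Dave are confined to {blue, brown}, which locks those values in; drop them from Frank, Jack, Grace.
So Grace = purple.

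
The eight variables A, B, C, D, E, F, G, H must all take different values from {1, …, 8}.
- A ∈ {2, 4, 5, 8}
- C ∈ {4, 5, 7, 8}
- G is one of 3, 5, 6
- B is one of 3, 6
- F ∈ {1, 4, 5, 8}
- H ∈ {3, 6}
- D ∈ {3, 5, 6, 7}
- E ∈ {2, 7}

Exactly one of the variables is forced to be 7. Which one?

D

Among the 8 variables, 1 fits only F (and all 8 values in {1, 2, 3, 4, 5, 6, 7, 8} must be used), so F = 1.
B and H share exactly the 2 values {3, 6}; by pigeonhole those values go to them, so strike 3, 6 from D, G.
G must be 5 (only option left). So A, C, D can't be 5.
So 7 goes to D.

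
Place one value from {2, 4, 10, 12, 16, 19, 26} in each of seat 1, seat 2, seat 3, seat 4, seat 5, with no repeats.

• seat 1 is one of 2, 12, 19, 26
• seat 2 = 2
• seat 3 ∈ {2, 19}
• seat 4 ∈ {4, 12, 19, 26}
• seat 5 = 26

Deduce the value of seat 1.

seat 2's domain is down to {2}, so seat 2 = 2. Remove 2 from seat 1, seat 3.
That leaves seat 3 = 19. Strike 19 from seat 1, seat 4.
seat 5's domain is down to {26}, so seat 5 = 26. Strike 26 from seat 1, seat 4.
So seat 1 = 12.

12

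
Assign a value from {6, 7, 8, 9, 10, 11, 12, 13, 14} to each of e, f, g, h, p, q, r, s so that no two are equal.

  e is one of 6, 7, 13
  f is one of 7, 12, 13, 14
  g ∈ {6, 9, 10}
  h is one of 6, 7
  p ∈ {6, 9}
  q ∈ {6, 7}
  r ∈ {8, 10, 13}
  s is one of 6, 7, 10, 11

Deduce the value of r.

8

h and q between them cover only {6, 7} — a naked pair. Remove those values from e, f, g, p, s.
e has just one choice, so e = 13. Remove 13 from f, r.
p's domain is down to {9}, so p = 9. Strike 9 from g.
g's domain is down to {10}, so g = 10. So r, s can't be 10.
So r = 8.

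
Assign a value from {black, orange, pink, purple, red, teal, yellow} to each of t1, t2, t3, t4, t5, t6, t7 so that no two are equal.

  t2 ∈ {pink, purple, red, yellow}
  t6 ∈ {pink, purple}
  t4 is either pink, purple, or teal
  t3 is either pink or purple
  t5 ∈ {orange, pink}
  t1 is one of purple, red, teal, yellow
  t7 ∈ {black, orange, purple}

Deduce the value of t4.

teal

The 7 variables together cover exactly {black, orange, pink, purple, red, teal, yellow} — 7 values for 7 variables — and black appears only in t7's list, so t7 = black.
Among the 6 still-open variables, orange fits only t5 (and all 6 values in {orange, pink, purple, red, teal, yellow} must be used), so t5 = orange.
The 2 variables t3 and t6 are confined to {pink, purple}, which locks those values in; drop them from t1, t2, t4.
So t4 = teal.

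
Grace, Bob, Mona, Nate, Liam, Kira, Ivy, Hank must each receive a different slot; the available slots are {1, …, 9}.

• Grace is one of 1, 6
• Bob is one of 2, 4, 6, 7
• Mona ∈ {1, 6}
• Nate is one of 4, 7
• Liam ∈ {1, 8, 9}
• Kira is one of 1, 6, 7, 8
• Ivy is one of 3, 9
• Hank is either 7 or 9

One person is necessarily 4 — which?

The 8 variables together cover exactly {1, 2, 3, 4, 6, 7, 8, 9} — 8 values for 8 variables — and 2 appears only in Bob's list, so Bob = 2.
The 7 still-open variables together cover exactly {1, 3, 4, 6, 7, 8, 9} — 7 values for 7 variables — and 3 appears only in Ivy's list, so Ivy = 3.
The 6 still-open variables together cover exactly {1, 4, 6, 7, 8, 9} — 6 values for 6 variables — and 4 appears only in Nate's list, so Nate = 4.

Nate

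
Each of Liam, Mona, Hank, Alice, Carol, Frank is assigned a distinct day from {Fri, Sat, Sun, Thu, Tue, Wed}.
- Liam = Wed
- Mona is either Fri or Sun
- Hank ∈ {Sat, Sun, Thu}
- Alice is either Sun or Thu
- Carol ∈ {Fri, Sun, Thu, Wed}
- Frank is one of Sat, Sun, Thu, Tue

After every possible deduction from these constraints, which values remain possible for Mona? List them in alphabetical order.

Fri, Sun

Liam has just one choice, so Liam = Wed. So Carol can't be Wed.
The 5 still-open variables draw from only 5 values {Fri, Sat, Sun, Thu, Tue}, so each is used; only Frank can be Tue, hence Frank = Tue.
The 4 still-open variables together cover exactly {Fri, Sat, Sun, Thu} — 4 values for 4 variables — and Sat appears only in Hank's list, so Hank = Sat.
No further eliminations apply; Mona can still be any of Fri, Sun.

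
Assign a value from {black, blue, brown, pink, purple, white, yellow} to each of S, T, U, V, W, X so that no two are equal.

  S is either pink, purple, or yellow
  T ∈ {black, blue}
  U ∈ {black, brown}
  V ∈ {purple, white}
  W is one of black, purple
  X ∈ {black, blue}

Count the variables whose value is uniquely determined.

T and X share exactly the 2 values {black, blue}; by pigeonhole those values go to them, so strike black, blue from U, W.
That leaves U = brown.
W's domain is down to {purple}, so W = purple. Eliminate purple elsewhere: S, V.
V's domain is down to {white}, so V = white.
Determined: U=brown, V=white, W=purple. The other variables each still have more than one consistent value. That makes 3.

3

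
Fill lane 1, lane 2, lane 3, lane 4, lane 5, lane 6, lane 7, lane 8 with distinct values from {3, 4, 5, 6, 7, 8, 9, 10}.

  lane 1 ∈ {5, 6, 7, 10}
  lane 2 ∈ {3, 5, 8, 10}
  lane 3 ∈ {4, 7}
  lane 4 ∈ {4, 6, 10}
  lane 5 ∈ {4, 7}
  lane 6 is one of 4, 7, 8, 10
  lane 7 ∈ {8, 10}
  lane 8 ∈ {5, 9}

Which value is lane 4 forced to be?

Among the 8 variables, 3 fits only lane 2 (and all 8 values in {3, 4, 5, 6, 7, 8, 9, 10} must be used), so lane 2 = 3.
The 7 still-open variables together cover exactly {4, 5, 6, 7, 8, 9, 10} — 7 values for 7 variables — and 9 appears only in lane 8's list, so lane 8 = 9.
The 6 still-open variables together cover exactly {4, 5, 6, 7, 8, 10} — 6 values for 6 variables — and 5 appears only in lane 1's list, so lane 1 = 5.
The 5 still-open variables together cover exactly {4, 6, 7, 8, 10} — 5 values for 5 variables — and 6 appears only in lane 4's list, so lane 4 = 6.

6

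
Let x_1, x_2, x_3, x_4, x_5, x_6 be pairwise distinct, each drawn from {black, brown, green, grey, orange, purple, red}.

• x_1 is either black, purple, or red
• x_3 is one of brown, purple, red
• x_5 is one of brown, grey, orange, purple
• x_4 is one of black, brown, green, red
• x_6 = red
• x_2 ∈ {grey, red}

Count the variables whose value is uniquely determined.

2

x_6 must be red (only option left). Strike red from x_1, x_2, x_3, x_4.
That leaves x_2 = grey. Remove grey from x_5.
Determined: x_2=grey, x_6=red. The other variables each still have more than one consistent value. That makes 2.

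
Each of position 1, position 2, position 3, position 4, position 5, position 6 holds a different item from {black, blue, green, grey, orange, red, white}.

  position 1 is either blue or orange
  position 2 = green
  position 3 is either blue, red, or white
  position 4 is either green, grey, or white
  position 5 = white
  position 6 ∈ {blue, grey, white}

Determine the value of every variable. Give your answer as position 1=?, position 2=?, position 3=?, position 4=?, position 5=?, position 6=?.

position 1=orange, position 2=green, position 3=red, position 4=grey, position 5=white, position 6=blue

position 2 must be green (only option left). Strike green from position 4.
position 5 has just one choice, so position 5 = white. Eliminate white elsewhere: position 3, position 4, position 6.
position 4 has just one choice, so position 4 = grey. Eliminate grey elsewhere: position 6.
position 6 must be blue (only option left). So position 1, position 3 can't be blue.
position 1's domain is down to {orange}, so position 1 = orange.
position 3 has just one choice, so position 3 = red.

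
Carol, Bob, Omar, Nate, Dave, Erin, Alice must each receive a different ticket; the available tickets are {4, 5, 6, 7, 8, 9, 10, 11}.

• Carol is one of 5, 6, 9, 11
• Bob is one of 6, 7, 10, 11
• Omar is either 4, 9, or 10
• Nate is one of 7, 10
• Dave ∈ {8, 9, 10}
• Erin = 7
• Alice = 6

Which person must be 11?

Bob

Erin's domain is down to {7}, so Erin = 7. Strike 7 from Bob, Nate.
That leaves Alice = 6. So Carol, Bob can't be 6.
Nate must be 10 (only option left). Remove 10 from Bob, Omar, Dave.
So 11 goes to Bob.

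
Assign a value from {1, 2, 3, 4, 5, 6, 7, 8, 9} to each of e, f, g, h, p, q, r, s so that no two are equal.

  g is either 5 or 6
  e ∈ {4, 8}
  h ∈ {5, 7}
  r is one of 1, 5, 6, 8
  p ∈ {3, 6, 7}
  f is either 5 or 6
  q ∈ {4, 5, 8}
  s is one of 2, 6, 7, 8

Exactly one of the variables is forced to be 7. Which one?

The 8 variables together cover exactly {1, 2, 3, 4, 5, 6, 7, 8} — 8 values for 8 variables — and 1 appears only in r's list, so r = 1.
The 7 still-open variables draw from only 7 values {2, 3, 4, 5, 6, 7, 8}, so each is used; only s can be 2, hence s = 2.
The 6 still-open variables together cover exactly {3, 4, 5, 6, 7, 8} — 6 values for 6 variables — and 3 appears only in p's list, so p = 3.
The 5 still-open variables together cover exactly {4, 5, 6, 7, 8} — 5 values for 5 variables — and 7 appears only in h's list, so h = 7.

h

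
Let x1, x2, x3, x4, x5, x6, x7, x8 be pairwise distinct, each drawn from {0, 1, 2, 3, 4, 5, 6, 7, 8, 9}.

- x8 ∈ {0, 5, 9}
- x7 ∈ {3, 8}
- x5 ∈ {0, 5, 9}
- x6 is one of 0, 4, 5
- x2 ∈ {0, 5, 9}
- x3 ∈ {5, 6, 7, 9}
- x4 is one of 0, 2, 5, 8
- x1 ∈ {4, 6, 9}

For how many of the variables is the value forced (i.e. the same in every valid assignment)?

x2, x5, x8 share exactly the 3 values {0, 5, 9}; by pigeonhole those values go to them, so strike 0, 5, 9 from x1, x3, x4, x6.
x6 must be 4 (only option left). Strike 4 from x1.
x1 must be 6 (only option left). Remove 6 from x3.
That leaves x3 = 7.
Determined: x1=6, x3=7, x6=4. The other variables each still have more than one consistent value. That makes 3.

3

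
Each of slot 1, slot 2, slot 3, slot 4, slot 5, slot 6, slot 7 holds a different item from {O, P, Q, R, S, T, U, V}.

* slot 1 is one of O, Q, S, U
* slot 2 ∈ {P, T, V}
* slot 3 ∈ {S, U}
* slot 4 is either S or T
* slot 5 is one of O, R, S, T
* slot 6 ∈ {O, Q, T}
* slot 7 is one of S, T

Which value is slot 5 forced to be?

R

slot 4 and slot 7 share exactly the 2 values {S, T}; by pigeonhole those values go to them, so strike S, T from slot 1, slot 2, slot 3, slot 5, slot 6.
slot 3 has just one choice, so slot 3 = U. Strike U from slot 1.
The 2 variables slot 1 and slot 6 are confined to {O, Q}, which locks those values in; drop them from slot 5.
So slot 5 = R.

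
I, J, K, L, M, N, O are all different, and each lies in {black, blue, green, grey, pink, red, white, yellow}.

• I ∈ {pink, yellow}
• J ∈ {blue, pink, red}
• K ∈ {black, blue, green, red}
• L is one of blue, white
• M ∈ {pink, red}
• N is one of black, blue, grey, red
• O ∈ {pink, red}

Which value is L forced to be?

M and O between them cover only {pink, red} — a naked pair. Remove those values from I, J, K, N.
I has just one choice, so I = yellow.
J has just one choice, so J = blue. Eliminate blue elsewhere: K, L, N.
So L = white.

white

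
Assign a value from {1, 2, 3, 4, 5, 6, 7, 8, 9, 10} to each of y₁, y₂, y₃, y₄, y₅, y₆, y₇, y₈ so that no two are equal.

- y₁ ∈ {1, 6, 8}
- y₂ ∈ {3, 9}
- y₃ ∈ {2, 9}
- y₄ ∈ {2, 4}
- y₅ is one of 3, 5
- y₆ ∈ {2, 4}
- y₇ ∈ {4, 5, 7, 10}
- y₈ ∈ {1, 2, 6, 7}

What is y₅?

The 2 variables y₄ and y₆ are confined to {2, 4}, which locks those values in; drop them from y₃, y₇, y₈.
y₃ has just one choice, so y₃ = 9. Strike 9 from y₂.
y₂ must be 3 (only option left). Strike 3 from y₅.
So y₅ = 5.

5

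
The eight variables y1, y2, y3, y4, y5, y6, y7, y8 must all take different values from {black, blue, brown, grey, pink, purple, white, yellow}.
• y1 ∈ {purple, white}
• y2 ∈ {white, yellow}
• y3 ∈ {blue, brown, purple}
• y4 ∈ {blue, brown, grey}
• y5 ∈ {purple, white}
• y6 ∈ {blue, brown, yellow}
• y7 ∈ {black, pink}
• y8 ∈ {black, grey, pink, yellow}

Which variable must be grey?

The 2 variables y1 and y5 are confined to {purple, white}, which locks those values in; drop them from y2, y3.
y2 must be yellow (only option left). Remove yellow from y6, y8.
y3 and y6 share exactly the 2 values {blue, brown}; by pigeonhole those values go to them, so strike blue, brown from y4.
So grey goes to y4.

y4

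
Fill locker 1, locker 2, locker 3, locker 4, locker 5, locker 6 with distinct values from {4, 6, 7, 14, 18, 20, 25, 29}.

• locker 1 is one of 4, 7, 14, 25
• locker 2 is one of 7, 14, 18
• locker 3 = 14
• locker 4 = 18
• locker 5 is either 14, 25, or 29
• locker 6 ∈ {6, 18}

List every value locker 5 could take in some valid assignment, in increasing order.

locker 3 must be 14 (only option left). So locker 1, locker 2, locker 5 can't be 14.
locker 4 must be 18 (only option left). Remove 18 from locker 2, locker 6.
locker 6's domain is down to {6}, so locker 6 = 6.
That leaves locker 2 = 7. Eliminate 7 elsewhere: locker 1.
No further eliminations apply; locker 5 can still be any of 25, 29.

25, 29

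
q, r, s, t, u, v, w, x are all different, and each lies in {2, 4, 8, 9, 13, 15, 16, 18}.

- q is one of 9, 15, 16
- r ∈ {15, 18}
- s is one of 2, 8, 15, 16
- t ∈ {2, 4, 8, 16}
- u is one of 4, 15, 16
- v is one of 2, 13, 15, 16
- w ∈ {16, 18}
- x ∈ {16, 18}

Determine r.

15

The 8 variables together cover exactly {2, 4, 8, 9, 13, 15, 16, 18} — 8 values for 8 variables — and 9 appears only in q's list, so q = 9.
The 7 still-open variables together cover exactly {2, 4, 8, 13, 15, 16, 18} — 7 values for 7 variables — and 13 appears only in v's list, so v = 13.
The 2 variables w and x are confined to {16, 18}, which locks those values in; drop them from r, s, t, u.
So r = 15.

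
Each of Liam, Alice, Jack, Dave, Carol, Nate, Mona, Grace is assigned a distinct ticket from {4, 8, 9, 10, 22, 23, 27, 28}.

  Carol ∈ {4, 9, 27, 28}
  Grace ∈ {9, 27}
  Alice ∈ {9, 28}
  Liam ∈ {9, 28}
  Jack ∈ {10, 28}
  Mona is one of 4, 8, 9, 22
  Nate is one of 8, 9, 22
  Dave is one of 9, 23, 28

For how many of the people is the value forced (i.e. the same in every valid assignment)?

The 8 variables together cover exactly {4, 8, 9, 10, 22, 23, 27, 28} — 8 values for 8 variables — and 10 appears only in Jack's list, so Jack = 10.
Among the 7 still-open variables, 23 fits only Dave (and all 7 values in {4, 8, 9, 22, 23, 27, 28} must be used), so Dave = 23.
Liam and Alice between them cover only {9, 28} — a naked pair. Remove those values from Carol, Nate, Mona, Grace.
Grace must be 27 (only option left). Strike 27 from Carol.
Carol has just one choice, so Carol = 4. Strike 4 from Mona.
Determined: Jack=10, Dave=23, Carol=4, Grace=27. The other people each still have more than one consistent value. That makes 4.

4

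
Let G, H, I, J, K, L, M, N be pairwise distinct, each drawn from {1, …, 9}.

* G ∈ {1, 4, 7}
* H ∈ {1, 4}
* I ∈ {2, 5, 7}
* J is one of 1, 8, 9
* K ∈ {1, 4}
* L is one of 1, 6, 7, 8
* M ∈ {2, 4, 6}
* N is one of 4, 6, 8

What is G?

The 8 variables together cover exactly {1, 2, 4, 5, 6, 7, 8, 9} — 8 values for 8 variables — and 5 appears only in I's list, so I = 5.
The 7 still-open variables together cover exactly {1, 2, 4, 6, 7, 8, 9} — 7 values for 7 variables — and 2 appears only in M's list, so M = 2.
The 6 still-open variables together cover exactly {1, 4, 6, 7, 8, 9} — 6 values for 6 variables — and 9 appears only in J's list, so J = 9.
H and K between them cover only {1, 4} — a naked pair. Remove those values from G, L, N.
So G = 7.

7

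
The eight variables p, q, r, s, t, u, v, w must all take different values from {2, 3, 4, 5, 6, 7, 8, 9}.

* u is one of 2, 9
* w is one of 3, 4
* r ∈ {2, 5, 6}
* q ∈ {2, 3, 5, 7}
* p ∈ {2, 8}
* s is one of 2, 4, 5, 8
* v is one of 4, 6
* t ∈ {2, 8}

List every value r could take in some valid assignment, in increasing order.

5, 6

The 8 variables draw from only 8 values {2, 3, 4, 5, 6, 7, 8, 9}, so each is used; only q can be 7, hence q = 7.
The 7 still-open variables together cover exactly {2, 3, 4, 5, 6, 8, 9} — 7 values for 7 variables — and 3 appears only in w's list, so w = 3.
The 6 still-open variables together cover exactly {2, 4, 5, 6, 8, 9} — 6 values for 6 variables — and 9 appears only in u's list, so u = 9.
p and t share exactly the 2 values {2, 8}; by pigeonhole those values go to them, so strike 2, 8 from r, s.
No further eliminations apply; r can still be any of 5, 6.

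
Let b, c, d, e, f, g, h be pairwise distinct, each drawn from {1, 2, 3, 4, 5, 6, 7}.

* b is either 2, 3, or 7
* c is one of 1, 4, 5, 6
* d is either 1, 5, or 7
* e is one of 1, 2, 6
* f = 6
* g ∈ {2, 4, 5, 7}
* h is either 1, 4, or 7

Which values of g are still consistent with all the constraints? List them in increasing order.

2, 4, 5, 7

f has just one choice, so f = 6. So c, e can't be 6.
The 6 still-open variables draw from only 6 values {1, 2, 3, 4, 5, 7}, so each is used; only b can be 3, hence b = 3.
No further eliminations apply; g can still be any of 2, 4, 5, 7.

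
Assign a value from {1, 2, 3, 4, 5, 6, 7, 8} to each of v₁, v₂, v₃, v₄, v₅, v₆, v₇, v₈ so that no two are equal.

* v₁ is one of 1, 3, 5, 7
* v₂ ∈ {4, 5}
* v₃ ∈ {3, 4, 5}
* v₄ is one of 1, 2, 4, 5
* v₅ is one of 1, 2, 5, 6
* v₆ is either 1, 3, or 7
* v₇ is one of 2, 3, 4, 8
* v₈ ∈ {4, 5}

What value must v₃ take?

3

The 8 variables draw from only 8 values {1, 2, 3, 4, 5, 6, 7, 8}, so each is used; only v₅ can be 6, hence v₅ = 6.
The 7 still-open variables together cover exactly {1, 2, 3, 4, 5, 7, 8} — 7 values for 7 variables — and 8 appears only in v₇'s list, so v₇ = 8.
The 6 still-open variables together cover exactly {1, 2, 3, 4, 5, 7} — 6 values for 6 variables — and 2 appears only in v₄'s list, so v₄ = 2.
v₂ and v₈ share exactly the 2 values {4, 5}; by pigeonhole those values go to them, so strike 4, 5 from v₁, v₃.
So v₃ = 3.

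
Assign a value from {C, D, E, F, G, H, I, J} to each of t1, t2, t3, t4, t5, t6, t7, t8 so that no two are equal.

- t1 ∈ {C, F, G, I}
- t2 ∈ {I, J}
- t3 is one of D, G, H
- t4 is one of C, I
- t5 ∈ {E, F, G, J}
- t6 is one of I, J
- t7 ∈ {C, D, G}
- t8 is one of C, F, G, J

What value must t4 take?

C

The 8 variables together cover exactly {C, D, E, F, G, H, I, J} — 8 values for 8 variables — and E appears only in t5's list, so t5 = E.
The 7 still-open variables together cover exactly {C, D, F, G, H, I, J} — 7 values for 7 variables — and H appears only in t3's list, so t3 = H.
The 6 still-open variables together cover exactly {C, D, F, G, I, J} — 6 values for 6 variables — and D appears only in t7's list, so t7 = D.
t2 and t6 share exactly the 2 values {I, J}; by pigeonhole those values go to them, so strike I, J from t1, t4, t8.
So t4 = C.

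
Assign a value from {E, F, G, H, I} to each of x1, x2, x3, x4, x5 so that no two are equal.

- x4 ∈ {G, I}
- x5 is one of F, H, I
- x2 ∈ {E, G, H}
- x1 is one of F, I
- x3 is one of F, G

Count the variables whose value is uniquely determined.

2

The 5 variables draw from only 5 values {E, F, G, H, I}, so each is used; only x2 can be E, hence x2 = E.
The 4 still-open variables draw from only 4 values {F, G, H, I}, so each is used; only x5 can be H, hence x5 = H.
Determined: x2=E, x5=H. The other variables each still have more than one consistent value. That makes 2.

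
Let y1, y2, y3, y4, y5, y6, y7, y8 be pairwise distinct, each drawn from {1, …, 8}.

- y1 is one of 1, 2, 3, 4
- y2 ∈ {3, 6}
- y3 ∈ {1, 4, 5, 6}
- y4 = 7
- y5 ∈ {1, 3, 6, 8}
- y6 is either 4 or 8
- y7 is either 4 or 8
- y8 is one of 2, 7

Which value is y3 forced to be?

5

y4's domain is down to {7}, so y4 = 7. Eliminate 7 elsewhere: y8.
y8's domain is down to {2}, so y8 = 2. So y1 can't be 2.
The 6 still-open variables draw from only 6 values {1, 3, 4, 5, 6, 8}, so each is used; only y3 can be 5, hence y3 = 5.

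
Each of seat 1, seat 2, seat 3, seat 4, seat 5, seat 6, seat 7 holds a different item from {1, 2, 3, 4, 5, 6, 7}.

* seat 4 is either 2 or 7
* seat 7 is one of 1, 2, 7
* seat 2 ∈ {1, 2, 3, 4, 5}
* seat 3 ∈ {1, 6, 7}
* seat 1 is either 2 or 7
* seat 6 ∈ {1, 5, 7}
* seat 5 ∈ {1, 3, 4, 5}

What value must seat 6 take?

5

The 7 variables draw from only 7 values {1, 2, 3, 4, 5, 6, 7}, so each is used; only seat 3 can be 6, hence seat 3 = 6.
The 2 variables seat 1 and seat 4 are confined to {2, 7}, which locks those values in; drop them from seat 2, seat 6, seat 7.
seat 7 has just one choice, so seat 7 = 1. Eliminate 1 elsewhere: seat 2, seat 5, seat 6.
So seat 6 = 5.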